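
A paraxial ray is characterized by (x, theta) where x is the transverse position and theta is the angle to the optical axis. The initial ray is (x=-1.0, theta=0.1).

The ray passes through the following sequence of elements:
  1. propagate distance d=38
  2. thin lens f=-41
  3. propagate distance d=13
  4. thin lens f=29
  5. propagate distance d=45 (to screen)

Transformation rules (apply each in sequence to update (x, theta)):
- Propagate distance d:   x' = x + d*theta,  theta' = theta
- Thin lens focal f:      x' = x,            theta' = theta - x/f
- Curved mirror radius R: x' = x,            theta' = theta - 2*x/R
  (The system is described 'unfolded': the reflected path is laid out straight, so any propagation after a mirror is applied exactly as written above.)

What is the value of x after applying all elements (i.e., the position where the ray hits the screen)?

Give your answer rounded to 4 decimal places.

Answer: 4.8213

Derivation:
Initial: x=-1.0000 theta=0.1000
After 1 (propagate distance d=38): x=2.8000 theta=0.1000
After 2 (thin lens f=-41): x=2.8000 theta=69/410 (≈0.1683)
After 3 (propagate distance d=13): x=409/82 (≈4.9878) theta=69/410 (≈0.1683)
After 4 (thin lens f=29): x=409/82 (≈4.9878) theta=-22/5945 (≈-0.0037)
After 5 (propagate distance d=45 (to screen)): x=11465/2378 (≈4.8213) theta=-22/5945 (≈-0.0037)
Rounded to 4 decimal places: x = 4.8213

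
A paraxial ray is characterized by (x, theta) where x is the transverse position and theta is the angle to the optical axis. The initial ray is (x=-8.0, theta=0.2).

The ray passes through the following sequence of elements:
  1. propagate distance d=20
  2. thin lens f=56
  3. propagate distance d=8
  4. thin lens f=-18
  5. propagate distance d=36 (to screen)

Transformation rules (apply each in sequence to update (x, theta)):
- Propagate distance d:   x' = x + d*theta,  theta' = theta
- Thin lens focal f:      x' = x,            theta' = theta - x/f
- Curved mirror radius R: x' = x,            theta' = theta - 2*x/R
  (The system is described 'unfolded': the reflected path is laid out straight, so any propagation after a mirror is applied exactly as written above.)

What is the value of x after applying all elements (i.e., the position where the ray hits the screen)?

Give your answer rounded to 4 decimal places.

Answer: 4.2857

Derivation:
Initial: x=-8.0000 theta=0.2000
After 1 (propagate distance d=20): x=-4.0000 theta=0.2000
After 2 (thin lens f=56): x=-4.0000 theta=19/70 (≈0.2714)
After 3 (propagate distance d=8): x=-64/35 (≈-1.8286) theta=19/70 (≈0.2714)
After 4 (thin lens f=-18): x=-64/35 (≈-1.8286) theta=107/630 (≈0.1698)
After 5 (propagate distance d=36 (to screen)): x=30/7 (≈4.2857) theta=107/630 (≈0.1698)
Rounded to 4 decimal places: x = 4.2857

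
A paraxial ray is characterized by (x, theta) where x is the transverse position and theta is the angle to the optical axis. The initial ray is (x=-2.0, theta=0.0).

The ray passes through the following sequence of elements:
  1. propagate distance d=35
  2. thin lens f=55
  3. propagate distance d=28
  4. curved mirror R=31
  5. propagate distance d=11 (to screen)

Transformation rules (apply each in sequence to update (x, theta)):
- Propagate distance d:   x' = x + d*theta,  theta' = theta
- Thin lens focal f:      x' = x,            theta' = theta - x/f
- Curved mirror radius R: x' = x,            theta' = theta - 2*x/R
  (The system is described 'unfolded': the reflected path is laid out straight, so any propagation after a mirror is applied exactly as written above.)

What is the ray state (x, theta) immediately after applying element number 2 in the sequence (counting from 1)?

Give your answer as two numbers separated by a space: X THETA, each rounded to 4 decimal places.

Initial: x=-2.0000 theta=0.0000
After 1 (propagate distance d=35): x=-2.0000 theta=0.0000
After 2 (thin lens f=55): x=-2.0000 theta=2/55 (≈0.0364)
Rounded to 4 decimal places: x = -2.0000, theta = 0.0364

Answer: -2.0000 0.0364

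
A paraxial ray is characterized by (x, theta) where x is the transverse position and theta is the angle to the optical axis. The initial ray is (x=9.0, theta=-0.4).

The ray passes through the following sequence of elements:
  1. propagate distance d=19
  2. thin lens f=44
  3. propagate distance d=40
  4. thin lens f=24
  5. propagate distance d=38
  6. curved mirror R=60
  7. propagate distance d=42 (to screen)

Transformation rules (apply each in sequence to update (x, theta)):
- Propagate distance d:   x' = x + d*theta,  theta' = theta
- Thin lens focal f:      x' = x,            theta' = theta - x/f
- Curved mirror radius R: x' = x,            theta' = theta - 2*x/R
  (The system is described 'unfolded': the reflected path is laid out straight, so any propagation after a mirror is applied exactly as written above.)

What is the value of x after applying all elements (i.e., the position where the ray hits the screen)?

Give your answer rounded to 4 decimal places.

Answer: 12.5009

Derivation:
Initial: x=9.0000 theta=-0.4000
After 1 (propagate distance d=19): x=1.4000 theta=-0.4000
After 2 (thin lens f=44): x=1.4000 theta=-19/44 (≈-0.4318)
After 3 (propagate distance d=40): x=-873/55 (≈-15.8727) theta=-19/44 (≈-0.4318)
After 4 (thin lens f=24): x=-873/55 (≈-15.8727) theta=101/440 (≈0.2295)
After 5 (propagate distance d=38): x=-7.1500 theta=101/440 (≈0.2295)
After 6 (curved mirror R=60): x=-7.1500 theta=386/825 (≈0.4679)
After 7 (propagate distance d=42 (to screen)): x=13751/1100 (≈12.5009) theta=386/825 (≈0.4679)
Rounded to 4 decimal places: x = 12.5009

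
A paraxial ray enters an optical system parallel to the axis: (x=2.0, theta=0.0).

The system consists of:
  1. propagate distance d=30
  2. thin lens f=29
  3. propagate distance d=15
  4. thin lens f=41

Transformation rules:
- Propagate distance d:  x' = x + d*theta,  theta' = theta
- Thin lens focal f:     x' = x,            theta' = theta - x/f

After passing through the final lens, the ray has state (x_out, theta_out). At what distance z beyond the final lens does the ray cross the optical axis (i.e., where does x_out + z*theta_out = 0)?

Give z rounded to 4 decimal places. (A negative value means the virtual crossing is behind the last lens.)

Answer: 10.4364

Derivation:
Initial: x=2.0000 theta=0.0000
After 1 (propagate distance d=30): x=2.0000 theta=0.0000
After 2 (thin lens f=29): x=2.0000 theta=-2/29 (≈-0.0690)
After 3 (propagate distance d=15): x=28/29 (≈0.9655) theta=-2/29 (≈-0.0690)
After 4 (thin lens f=41): x=28/29 (≈0.9655) theta=-110/1189 (≈-0.0925)
z_focus = -x_out/theta_out = -(28/29)/(-110/1189) = 574/55 ≈ 10.4364
Rounded to 4 decimal places: z = 10.4364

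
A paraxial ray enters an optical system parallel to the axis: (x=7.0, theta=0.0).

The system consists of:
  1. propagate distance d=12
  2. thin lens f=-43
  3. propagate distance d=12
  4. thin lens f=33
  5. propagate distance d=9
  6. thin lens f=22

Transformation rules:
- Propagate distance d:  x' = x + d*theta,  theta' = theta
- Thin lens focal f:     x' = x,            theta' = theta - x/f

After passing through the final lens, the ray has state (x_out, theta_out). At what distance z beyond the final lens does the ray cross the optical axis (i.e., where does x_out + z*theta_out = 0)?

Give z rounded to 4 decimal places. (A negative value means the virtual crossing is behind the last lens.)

Answer: 16.9319

Derivation:
Initial: x=7.0000 theta=0.0000
After 1 (propagate distance d=12): x=7.0000 theta=0.0000
After 2 (thin lens f=-43): x=7.0000 theta=7/43 (≈0.1628)
After 3 (propagate distance d=12): x=385/43 (≈8.9535) theta=7/43 (≈0.1628)
After 4 (thin lens f=33): x=385/43 (≈8.9535) theta=-14/129 (≈-0.1085)
After 5 (propagate distance d=9): x=343/43 (≈7.9767) theta=-14/129 (≈-0.1085)
After 6 (thin lens f=22): x=343/43 (≈7.9767) theta=-1337/2838 (≈-0.4711)
z_focus = -x_out/theta_out = -(343/43)/(-1337/2838) = 3234/191 ≈ 16.9319
Rounded to 4 decimal places: z = 16.9319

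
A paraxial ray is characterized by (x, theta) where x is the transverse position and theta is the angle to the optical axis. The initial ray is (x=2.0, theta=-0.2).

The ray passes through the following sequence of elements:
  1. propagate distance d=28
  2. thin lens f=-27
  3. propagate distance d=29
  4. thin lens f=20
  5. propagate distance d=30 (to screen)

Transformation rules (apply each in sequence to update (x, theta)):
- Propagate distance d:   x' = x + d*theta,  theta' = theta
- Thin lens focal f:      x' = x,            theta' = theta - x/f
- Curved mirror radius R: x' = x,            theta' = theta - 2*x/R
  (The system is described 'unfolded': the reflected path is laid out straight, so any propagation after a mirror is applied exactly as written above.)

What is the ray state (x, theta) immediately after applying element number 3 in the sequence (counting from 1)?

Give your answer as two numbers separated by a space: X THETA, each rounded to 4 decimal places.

Initial: x=2.0000 theta=-0.2000
After 1 (propagate distance d=28): x=-3.6000 theta=-0.2000
After 2 (thin lens f=-27): x=-3.6000 theta=-1/3 (≈-0.3333)
After 3 (propagate distance d=29): x=-199/15 (≈-13.2667) theta=-1/3 (≈-0.3333)
Rounded to 4 decimal places: x = -13.2667, theta = -0.3333

Answer: -13.2667 -0.3333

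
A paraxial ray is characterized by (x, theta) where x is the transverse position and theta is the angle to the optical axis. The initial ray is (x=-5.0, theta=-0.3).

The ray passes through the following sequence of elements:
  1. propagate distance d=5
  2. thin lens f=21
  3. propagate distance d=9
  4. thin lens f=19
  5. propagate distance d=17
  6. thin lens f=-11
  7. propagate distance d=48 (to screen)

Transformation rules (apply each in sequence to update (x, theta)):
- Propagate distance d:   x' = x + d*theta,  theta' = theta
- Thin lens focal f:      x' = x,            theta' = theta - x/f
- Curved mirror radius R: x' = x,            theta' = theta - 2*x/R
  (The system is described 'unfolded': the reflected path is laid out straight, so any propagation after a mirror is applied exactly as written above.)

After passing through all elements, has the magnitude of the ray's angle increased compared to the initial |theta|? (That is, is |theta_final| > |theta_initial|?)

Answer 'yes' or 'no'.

Initial: x=-5.0000 theta=-0.3000
After 1 (propagate distance d=5): x=-6.5000 theta=-0.3000
After 2 (thin lens f=21): x=-6.5000 theta=1/105 (≈0.0095)
After 3 (propagate distance d=9): x=-449/70 (≈-6.4143) theta=1/105 (≈0.0095)
After 4 (thin lens f=19): x=-449/70 (≈-6.4143) theta=277/798 (≈0.3471)
After 5 (propagate distance d=17): x=-1024/1995 (≈-0.5133) theta=277/798 (≈0.3471)
After 6 (thin lens f=-11): x=-1024/1995 (≈-0.5133) theta=13187/43890 (≈0.3005)
After 7 (propagate distance d=48 (to screen)): x=305224/21945 (≈13.9086) theta=13187/43890 (≈0.3005)
|theta_initial|=0.3000 |theta_final|=13187/43890 (≈0.3005) -> increased

Answer: yes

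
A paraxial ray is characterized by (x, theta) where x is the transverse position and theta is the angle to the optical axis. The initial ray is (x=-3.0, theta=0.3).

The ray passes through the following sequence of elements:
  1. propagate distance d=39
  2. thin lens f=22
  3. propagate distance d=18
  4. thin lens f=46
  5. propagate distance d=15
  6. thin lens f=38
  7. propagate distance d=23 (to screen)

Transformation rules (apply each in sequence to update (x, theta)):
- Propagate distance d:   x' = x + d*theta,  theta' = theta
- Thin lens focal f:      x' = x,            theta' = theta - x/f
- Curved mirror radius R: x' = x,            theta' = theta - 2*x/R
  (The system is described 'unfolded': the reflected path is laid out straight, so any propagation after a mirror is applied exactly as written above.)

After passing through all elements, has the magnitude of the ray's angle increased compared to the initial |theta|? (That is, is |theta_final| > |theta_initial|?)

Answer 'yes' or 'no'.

Answer: yes

Derivation:
Initial: x=-3.0000 theta=0.3000
After 1 (propagate distance d=39): x=8.7000 theta=0.3000
After 2 (thin lens f=22): x=8.7000 theta=-21/220 (≈-0.0955)
After 3 (propagate distance d=18): x=384/55 (≈6.9818) theta=-21/220 (≈-0.0955)
After 4 (thin lens f=46): x=384/55 (≈6.9818) theta=-1251/5060 (≈-0.2472)
After 5 (propagate distance d=15): x=16563/5060 (≈3.2733) theta=-1251/5060 (≈-0.2472)
After 6 (thin lens f=38): x=16563/5060 (≈3.2733) theta=-2787/8360 (≈-0.3334)
After 7 (propagate distance d=23 (to screen)): x=-844929/192280 (≈-4.3943) theta=-2787/8360 (≈-0.3334)
|theta_initial|=0.3000 |theta_final|=2787/8360 (≈0.3334) -> increased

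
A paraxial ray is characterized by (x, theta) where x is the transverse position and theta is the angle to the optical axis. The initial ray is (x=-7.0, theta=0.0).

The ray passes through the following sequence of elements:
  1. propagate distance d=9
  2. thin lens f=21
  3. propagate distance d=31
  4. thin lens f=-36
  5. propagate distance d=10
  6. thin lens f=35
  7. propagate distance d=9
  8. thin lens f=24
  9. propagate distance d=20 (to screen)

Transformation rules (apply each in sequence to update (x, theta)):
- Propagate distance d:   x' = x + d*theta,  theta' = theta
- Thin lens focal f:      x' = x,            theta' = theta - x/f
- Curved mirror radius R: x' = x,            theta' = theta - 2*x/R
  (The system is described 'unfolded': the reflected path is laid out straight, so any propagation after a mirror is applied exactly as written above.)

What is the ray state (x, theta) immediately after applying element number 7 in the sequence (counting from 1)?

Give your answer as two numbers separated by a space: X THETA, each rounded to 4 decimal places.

Answer: 9.4735 0.2090

Derivation:
Initial: x=-7.0000 theta=0.0000
After 1 (propagate distance d=9): x=-7.0000 theta=0.0000
After 2 (thin lens f=21): x=-7.0000 theta=1/3 (≈0.3333)
After 3 (propagate distance d=31): x=10/3 (≈3.3333) theta=1/3 (≈0.3333)
After 4 (thin lens f=-36): x=10/3 (≈3.3333) theta=23/54 (≈0.4259)
After 5 (propagate distance d=10): x=205/27 (≈7.5926) theta=23/54 (≈0.4259)
After 6 (thin lens f=35): x=205/27 (≈7.5926) theta=79/378 (≈0.2090)
After 7 (propagate distance d=9): x=3581/378 (≈9.4735) theta=79/378 (≈0.2090)
Rounded to 4 decimal places: x = 9.4735, theta = 0.2090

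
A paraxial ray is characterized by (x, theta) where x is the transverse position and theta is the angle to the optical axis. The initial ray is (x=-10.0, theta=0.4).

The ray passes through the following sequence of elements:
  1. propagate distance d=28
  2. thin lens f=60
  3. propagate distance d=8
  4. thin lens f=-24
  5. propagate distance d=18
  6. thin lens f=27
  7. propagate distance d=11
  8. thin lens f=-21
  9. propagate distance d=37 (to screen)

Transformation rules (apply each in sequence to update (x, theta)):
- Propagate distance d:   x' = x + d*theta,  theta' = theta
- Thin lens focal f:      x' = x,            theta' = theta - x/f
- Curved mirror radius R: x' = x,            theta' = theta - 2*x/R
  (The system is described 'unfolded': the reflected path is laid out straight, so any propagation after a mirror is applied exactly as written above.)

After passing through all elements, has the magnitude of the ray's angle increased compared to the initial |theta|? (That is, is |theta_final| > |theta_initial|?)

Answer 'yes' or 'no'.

Initial: x=-10.0000 theta=0.4000
After 1 (propagate distance d=28): x=1.2000 theta=0.4000
After 2 (thin lens f=60): x=1.2000 theta=0.3800
After 3 (propagate distance d=8): x=4.2400 theta=0.3800
After 4 (thin lens f=-24): x=4.2400 theta=167/300 (≈0.5567)
After 5 (propagate distance d=18): x=14.2600 theta=167/300 (≈0.5567)
After 6 (thin lens f=27): x=14.2600 theta=77/2700 (≈0.0285)
After 7 (propagate distance d=11): x=39349/2700 (≈14.5737) theta=77/2700 (≈0.0285)
After 8 (thin lens f=-21): x=39349/2700 (≈14.5737) theta=20483/28350 (≈0.7225)
After 9 (propagate distance d=37 (to screen)): x=2342071/56700 (≈41.3064) theta=20483/28350 (≈0.7225)
|theta_initial|=0.4000 |theta_final|=20483/28350 (≈0.7225) -> increased

Answer: yes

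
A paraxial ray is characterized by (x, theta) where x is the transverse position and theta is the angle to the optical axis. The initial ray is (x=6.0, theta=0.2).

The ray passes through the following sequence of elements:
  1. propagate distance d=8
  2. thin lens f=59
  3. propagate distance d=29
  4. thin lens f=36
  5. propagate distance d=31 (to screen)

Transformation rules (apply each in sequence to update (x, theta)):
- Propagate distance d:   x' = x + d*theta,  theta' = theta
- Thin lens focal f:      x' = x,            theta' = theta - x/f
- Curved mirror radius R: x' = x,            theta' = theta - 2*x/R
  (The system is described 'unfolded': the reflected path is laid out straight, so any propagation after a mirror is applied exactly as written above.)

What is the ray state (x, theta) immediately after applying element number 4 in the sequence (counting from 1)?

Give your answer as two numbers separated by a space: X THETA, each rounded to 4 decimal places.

Initial: x=6.0000 theta=0.2000
After 1 (propagate distance d=8): x=7.6000 theta=0.2000
After 2 (thin lens f=59): x=7.6000 theta=21/295 (≈0.0712)
After 3 (propagate distance d=29): x=2851/295 (≈9.6644) theta=21/295 (≈0.0712)
After 4 (thin lens f=36): x=2851/295 (≈9.6644) theta=-419/2124 (≈-0.1973)
Rounded to 4 decimal places: x = 9.6644, theta = -0.1973

Answer: 9.6644 -0.1973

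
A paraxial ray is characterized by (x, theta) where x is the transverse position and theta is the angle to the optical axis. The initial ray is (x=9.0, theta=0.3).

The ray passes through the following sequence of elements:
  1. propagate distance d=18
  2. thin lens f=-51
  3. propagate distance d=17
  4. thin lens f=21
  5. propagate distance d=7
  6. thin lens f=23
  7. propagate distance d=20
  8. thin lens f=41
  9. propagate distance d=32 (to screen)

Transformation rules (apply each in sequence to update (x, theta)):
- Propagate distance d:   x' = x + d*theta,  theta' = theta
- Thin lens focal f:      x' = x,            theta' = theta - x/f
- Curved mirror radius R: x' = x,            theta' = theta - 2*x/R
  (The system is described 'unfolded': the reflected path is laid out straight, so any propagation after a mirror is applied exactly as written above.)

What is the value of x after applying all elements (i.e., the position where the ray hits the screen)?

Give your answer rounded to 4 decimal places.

Answer: -48.5469

Derivation:
Initial: x=9.0000 theta=0.3000
After 1 (propagate distance d=18): x=14.4000 theta=0.3000
After 2 (thin lens f=-51): x=14.4000 theta=99/170 (≈0.5824)
After 3 (propagate distance d=17): x=24.3000 theta=99/170 (≈0.5824)
After 4 (thin lens f=21): x=24.3000 theta=-342/595 (≈-0.5748)
After 5 (propagate distance d=7): x=3447/170 (≈20.2765) theta=-342/595 (≈-0.5748)
After 6 (thin lens f=23): x=3447/170 (≈20.2765) theta=-39861/27370 (≈-1.4564)
After 7 (propagate distance d=20): x=-242253/27370 (≈-8.8510) theta=-39861/27370 (≈-1.4564)
After 8 (thin lens f=41): x=-242253/27370 (≈-8.8510) theta=-99432/80155 (≈-1.2405)
After 9 (propagate distance d=32 (to screen)): x=-54477909/1122170 (≈-48.5469) theta=-99432/80155 (≈-1.2405)
Rounded to 4 decimal places: x = -48.5469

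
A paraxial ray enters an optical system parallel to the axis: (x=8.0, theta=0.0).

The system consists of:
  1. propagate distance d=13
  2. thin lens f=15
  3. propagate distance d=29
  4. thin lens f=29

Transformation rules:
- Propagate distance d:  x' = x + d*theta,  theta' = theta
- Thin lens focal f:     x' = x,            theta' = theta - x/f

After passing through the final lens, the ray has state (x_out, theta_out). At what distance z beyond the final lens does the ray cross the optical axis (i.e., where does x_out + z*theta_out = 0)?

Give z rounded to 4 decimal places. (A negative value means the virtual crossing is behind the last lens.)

Initial: x=8.0000 theta=0.0000
After 1 (propagate distance d=13): x=8.0000 theta=0.0000
After 2 (thin lens f=15): x=8.0000 theta=-8/15 (≈-0.5333)
After 3 (propagate distance d=29): x=-112/15 (≈-7.4667) theta=-8/15 (≈-0.5333)
After 4 (thin lens f=29): x=-112/15 (≈-7.4667) theta=-8/29 (≈-0.2759)
z_focus = -x_out/theta_out = -(-112/15)/(-8/29) = -406/15 ≈ -27.0667
Rounded to 4 decimal places: z = -27.0667

Answer: -27.0667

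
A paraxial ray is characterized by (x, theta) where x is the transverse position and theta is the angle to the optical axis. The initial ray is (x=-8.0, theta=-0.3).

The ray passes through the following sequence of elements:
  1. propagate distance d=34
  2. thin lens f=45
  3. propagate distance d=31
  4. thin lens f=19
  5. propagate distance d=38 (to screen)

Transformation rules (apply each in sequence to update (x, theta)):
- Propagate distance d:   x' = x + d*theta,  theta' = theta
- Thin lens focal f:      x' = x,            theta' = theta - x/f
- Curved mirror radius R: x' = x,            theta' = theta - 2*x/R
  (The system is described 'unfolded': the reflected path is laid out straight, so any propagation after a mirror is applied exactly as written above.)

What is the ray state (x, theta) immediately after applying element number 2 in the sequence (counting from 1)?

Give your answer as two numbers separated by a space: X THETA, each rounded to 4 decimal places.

Answer: -18.2000 0.1044

Derivation:
Initial: x=-8.0000 theta=-0.3000
After 1 (propagate distance d=34): x=-18.2000 theta=-0.3000
After 2 (thin lens f=45): x=-18.2000 theta=47/450 (≈0.1044)
Rounded to 4 decimal places: x = -18.2000, theta = 0.1044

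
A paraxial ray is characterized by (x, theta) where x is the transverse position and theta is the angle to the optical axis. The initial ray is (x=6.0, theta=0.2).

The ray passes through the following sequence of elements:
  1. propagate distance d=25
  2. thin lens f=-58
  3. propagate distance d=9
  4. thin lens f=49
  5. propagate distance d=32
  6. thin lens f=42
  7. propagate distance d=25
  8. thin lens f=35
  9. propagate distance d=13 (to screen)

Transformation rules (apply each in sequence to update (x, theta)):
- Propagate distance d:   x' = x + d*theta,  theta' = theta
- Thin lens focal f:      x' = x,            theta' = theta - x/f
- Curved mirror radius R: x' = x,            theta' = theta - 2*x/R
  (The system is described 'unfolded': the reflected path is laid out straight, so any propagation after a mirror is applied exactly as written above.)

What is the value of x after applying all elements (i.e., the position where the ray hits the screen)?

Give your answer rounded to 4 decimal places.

Answer: 1.7231

Derivation:
Initial: x=6.0000 theta=0.2000
After 1 (propagate distance d=25): x=11.0000 theta=0.2000
After 2 (thin lens f=-58): x=11.0000 theta=113/290 (≈0.3897)
After 3 (propagate distance d=9): x=4207/290 (≈14.5069) theta=113/290 (≈0.3897)
After 4 (thin lens f=49): x=4207/290 (≈14.5069) theta=19/203 (≈0.0936)
After 5 (propagate distance d=32): x=35529/2030 (≈17.5020) theta=19/203 (≈0.0936)
After 6 (thin lens f=42): x=35529/2030 (≈17.5020) theta=-9183/28420 (≈-0.3231)
After 7 (propagate distance d=25): x=267831/28420 (≈9.4240) theta=-9183/28420 (≈-0.3231)
After 8 (thin lens f=35): x=267831/28420 (≈9.4240) theta=-147309/248675 (≈-0.5924)
After 9 (propagate distance d=13 (to screen)): x=1714017/994700 (≈1.7231) theta=-147309/248675 (≈-0.5924)
Rounded to 4 decimal places: x = 1.7231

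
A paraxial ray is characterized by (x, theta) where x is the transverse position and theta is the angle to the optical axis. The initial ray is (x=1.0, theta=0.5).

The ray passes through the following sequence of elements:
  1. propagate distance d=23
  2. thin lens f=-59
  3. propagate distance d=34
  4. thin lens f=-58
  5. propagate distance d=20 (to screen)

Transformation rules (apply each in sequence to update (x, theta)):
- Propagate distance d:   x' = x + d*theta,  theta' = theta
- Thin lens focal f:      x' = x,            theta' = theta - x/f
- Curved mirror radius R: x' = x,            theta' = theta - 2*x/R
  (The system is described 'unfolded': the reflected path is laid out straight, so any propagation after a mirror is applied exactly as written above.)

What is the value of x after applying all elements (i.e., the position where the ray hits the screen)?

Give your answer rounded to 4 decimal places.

Answer: 63.5970

Derivation:
Initial: x=1.0000 theta=0.5000
After 1 (propagate distance d=23): x=12.5000 theta=0.5000
After 2 (thin lens f=-59): x=12.5000 theta=42/59 (≈0.7119)
After 3 (propagate distance d=34): x=4331/118 (≈36.7034) theta=42/59 (≈0.7119)
After 4 (thin lens f=-58): x=4331/118 (≈36.7034) theta=9203/6844 (≈1.3447)
After 5 (propagate distance d=20 (to screen)): x=217629/3422 (≈63.5970) theta=9203/6844 (≈1.3447)
Rounded to 4 decimal places: x = 63.5970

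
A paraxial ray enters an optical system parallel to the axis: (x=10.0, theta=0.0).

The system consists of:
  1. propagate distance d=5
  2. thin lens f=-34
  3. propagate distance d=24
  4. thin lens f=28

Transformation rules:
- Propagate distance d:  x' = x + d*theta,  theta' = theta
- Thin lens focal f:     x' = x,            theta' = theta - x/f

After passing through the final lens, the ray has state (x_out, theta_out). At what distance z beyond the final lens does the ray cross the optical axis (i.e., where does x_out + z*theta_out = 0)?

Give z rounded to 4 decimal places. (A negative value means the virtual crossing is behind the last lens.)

Answer: 54.1333

Derivation:
Initial: x=10.0000 theta=0.0000
After 1 (propagate distance d=5): x=10.0000 theta=0.0000
After 2 (thin lens f=-34): x=10.0000 theta=5/17 (≈0.2941)
After 3 (propagate distance d=24): x=290/17 (≈17.0588) theta=5/17 (≈0.2941)
After 4 (thin lens f=28): x=290/17 (≈17.0588) theta=-75/238 (≈-0.3151)
z_focus = -x_out/theta_out = -(290/17)/(-75/238) = 812/15 ≈ 54.1333
Rounded to 4 decimal places: z = 54.1333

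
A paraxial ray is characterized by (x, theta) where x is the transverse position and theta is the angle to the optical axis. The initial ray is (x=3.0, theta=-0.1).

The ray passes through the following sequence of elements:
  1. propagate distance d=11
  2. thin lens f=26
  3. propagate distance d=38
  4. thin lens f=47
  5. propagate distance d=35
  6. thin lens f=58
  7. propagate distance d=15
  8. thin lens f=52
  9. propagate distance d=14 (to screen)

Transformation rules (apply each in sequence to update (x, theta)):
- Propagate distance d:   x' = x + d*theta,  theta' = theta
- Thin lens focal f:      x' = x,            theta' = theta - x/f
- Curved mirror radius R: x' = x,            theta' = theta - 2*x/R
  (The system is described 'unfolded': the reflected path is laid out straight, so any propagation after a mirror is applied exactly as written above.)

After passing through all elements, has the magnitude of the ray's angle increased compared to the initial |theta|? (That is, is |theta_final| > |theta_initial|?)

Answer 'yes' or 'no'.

Answer: yes

Derivation:
Initial: x=3.0000 theta=-0.1000
After 1 (propagate distance d=11): x=1.9000 theta=-0.1000
After 2 (thin lens f=26): x=1.9000 theta=-9/52 (≈-0.1731)
After 3 (propagate distance d=38): x=-304/65 (≈-4.6769) theta=-9/52 (≈-0.1731)
After 4 (thin lens f=47): x=-304/65 (≈-4.6769) theta=-899/12220 (≈-0.0736)
After 5 (propagate distance d=35): x=-88617/12220 (≈-7.2518) theta=-899/12220 (≈-0.0736)
After 6 (thin lens f=58): x=-88617/12220 (≈-7.2518) theta=7295/141752 (≈0.0515)
After 7 (propagate distance d=15): x=-4592661/708760 (≈-6.4799) theta=7295/141752 (≈0.0515)
After 8 (thin lens f=52): x=-4592661/708760 (≈-6.4799) theta=6489361/36855520 (≈0.1761)
After 9 (propagate distance d=14 (to screen)): x=-73983659/18427760 (≈-4.0148) theta=6489361/36855520 (≈0.1761)
|theta_initial|=0.1000 |theta_final|=6489361/36855520 (≈0.1761) -> increased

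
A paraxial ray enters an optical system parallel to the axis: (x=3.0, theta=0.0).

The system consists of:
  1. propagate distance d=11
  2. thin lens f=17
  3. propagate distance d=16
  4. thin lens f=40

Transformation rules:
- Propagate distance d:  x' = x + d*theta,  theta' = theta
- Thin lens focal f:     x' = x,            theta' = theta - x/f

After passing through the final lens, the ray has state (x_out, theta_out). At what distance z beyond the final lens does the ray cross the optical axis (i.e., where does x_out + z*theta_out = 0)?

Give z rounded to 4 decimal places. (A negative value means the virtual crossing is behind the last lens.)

Initial: x=3.0000 theta=0.0000
After 1 (propagate distance d=11): x=3.0000 theta=0.0000
After 2 (thin lens f=17): x=3.0000 theta=-3/17 (≈-0.1765)
After 3 (propagate distance d=16): x=3/17 (≈0.1765) theta=-3/17 (≈-0.1765)
After 4 (thin lens f=40): x=3/17 (≈0.1765) theta=-123/680 (≈-0.1809)
z_focus = -x_out/theta_out = -(3/17)/(-123/680) = 40/41 ≈ 0.9756
Rounded to 4 decimal places: z = 0.9756

Answer: 0.9756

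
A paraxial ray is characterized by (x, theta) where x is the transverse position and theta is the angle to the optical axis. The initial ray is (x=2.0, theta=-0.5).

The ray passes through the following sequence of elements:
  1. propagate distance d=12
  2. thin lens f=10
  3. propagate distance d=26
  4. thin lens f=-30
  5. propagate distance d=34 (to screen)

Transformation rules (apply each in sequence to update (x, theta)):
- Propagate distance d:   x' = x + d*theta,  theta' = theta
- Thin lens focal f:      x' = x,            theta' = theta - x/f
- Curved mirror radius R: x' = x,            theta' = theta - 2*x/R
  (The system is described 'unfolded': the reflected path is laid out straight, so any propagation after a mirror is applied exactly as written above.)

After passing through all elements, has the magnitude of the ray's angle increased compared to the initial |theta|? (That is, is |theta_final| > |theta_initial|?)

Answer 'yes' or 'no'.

Answer: no

Derivation:
Initial: x=2.0000 theta=-0.5000
After 1 (propagate distance d=12): x=-4.0000 theta=-0.5000
After 2 (thin lens f=10): x=-4.0000 theta=-0.1000
After 3 (propagate distance d=26): x=-6.6000 theta=-0.1000
After 4 (thin lens f=-30): x=-6.6000 theta=-0.3200
After 5 (propagate distance d=34 (to screen)): x=-17.4800 theta=-0.3200
|theta_initial|=0.5000 |theta_final|=0.3200 -> not increased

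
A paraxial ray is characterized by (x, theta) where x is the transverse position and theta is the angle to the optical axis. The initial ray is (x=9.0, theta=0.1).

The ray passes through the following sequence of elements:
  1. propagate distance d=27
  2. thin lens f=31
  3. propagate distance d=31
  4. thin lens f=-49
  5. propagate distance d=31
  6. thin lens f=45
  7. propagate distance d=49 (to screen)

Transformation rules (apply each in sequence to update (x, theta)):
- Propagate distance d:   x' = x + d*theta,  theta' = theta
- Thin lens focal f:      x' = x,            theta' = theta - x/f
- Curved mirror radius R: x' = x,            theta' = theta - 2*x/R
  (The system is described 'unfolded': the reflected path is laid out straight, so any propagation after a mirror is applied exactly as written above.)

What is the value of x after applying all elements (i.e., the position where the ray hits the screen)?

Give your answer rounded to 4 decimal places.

Initial: x=9.0000 theta=0.1000
After 1 (propagate distance d=27): x=11.7000 theta=0.1000
After 2 (thin lens f=31): x=11.7000 theta=-43/155 (≈-0.2774)
After 3 (propagate distance d=31): x=3.1000 theta=-43/155 (≈-0.2774)
After 4 (thin lens f=-49): x=3.1000 theta=-3253/15190 (≈-0.2142)
After 5 (propagate distance d=31): x=-867/245 (≈-3.5388) theta=-3253/15190 (≈-0.2142)
After 6 (thin lens f=45): x=-867/245 (≈-3.5388) theta=-4411/32550 (≈-0.1355)
After 7 (propagate distance d=49 (to screen)): x=-2319283/227850 (≈-10.1790) theta=-4411/32550 (≈-0.1355)
Rounded to 4 decimal places: x = -10.1790

Answer: -10.1790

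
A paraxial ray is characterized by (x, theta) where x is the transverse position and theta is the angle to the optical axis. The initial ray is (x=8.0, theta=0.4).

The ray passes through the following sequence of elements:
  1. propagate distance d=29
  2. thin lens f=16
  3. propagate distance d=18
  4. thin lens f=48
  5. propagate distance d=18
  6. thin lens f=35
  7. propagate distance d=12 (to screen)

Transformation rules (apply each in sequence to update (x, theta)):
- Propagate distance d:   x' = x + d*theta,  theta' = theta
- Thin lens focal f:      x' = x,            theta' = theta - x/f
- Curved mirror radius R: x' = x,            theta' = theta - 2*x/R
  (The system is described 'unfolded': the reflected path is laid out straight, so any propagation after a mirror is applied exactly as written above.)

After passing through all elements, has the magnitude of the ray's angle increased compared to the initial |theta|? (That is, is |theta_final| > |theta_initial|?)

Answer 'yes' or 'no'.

Initial: x=8.0000 theta=0.4000
After 1 (propagate distance d=29): x=19.6000 theta=0.4000
After 2 (thin lens f=16): x=19.6000 theta=-0.8250
After 3 (propagate distance d=18): x=4.7500 theta=-0.8250
After 4 (thin lens f=48): x=4.7500 theta=-887/960 (≈-0.9240)
After 5 (propagate distance d=18): x=-1901/160 (≈-11.8813) theta=-887/960 (≈-0.9240)
After 6 (thin lens f=35): x=-1901/160 (≈-11.8813) theta=-19639/33600 (≈-0.5845)
After 7 (propagate distance d=12 (to screen)): x=-105813/5600 (≈-18.8952) theta=-19639/33600 (≈-0.5845)
|theta_initial|=0.4000 |theta_final|=19639/33600 (≈0.5845) -> increased

Answer: yes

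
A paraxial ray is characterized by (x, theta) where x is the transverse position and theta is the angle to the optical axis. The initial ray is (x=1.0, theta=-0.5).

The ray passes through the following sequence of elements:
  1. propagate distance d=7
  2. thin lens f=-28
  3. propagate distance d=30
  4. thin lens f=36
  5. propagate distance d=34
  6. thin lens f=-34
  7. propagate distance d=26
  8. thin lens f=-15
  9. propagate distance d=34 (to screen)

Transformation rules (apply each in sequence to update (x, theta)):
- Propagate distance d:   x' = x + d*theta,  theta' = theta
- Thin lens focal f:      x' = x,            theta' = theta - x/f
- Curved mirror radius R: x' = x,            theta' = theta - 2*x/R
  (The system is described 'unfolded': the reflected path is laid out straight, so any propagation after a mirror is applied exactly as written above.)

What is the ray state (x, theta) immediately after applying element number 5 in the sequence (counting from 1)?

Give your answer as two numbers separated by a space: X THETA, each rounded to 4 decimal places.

Initial: x=1.0000 theta=-0.5000
After 1 (propagate distance d=7): x=-2.5000 theta=-0.5000
After 2 (thin lens f=-28): x=-2.5000 theta=-33/56 (≈-0.5893)
After 3 (propagate distance d=30): x=-565/28 (≈-20.1786) theta=-33/56 (≈-0.5893)
After 4 (thin lens f=36): x=-565/28 (≈-20.1786) theta=-29/1008 (≈-0.0288)
After 5 (propagate distance d=34): x=-10663/504 (≈-21.1567) theta=-29/1008 (≈-0.0288)
Rounded to 4 decimal places: x = -21.1567, theta = -0.0288

Answer: -21.1567 -0.0288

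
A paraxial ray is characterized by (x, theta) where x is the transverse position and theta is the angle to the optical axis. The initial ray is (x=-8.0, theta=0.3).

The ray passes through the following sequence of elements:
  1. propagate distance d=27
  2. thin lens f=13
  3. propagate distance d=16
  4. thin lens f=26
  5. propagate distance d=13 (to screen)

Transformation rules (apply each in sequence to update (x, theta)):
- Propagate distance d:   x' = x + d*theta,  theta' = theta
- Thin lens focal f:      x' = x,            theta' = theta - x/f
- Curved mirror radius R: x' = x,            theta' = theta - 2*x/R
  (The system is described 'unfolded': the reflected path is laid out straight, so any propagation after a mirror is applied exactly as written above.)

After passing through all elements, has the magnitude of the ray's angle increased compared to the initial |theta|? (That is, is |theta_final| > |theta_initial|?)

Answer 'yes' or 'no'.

Answer: no

Derivation:
Initial: x=-8.0000 theta=0.3000
After 1 (propagate distance d=27): x=0.1000 theta=0.3000
After 2 (thin lens f=13): x=0.1000 theta=19/65 (≈0.2923)
After 3 (propagate distance d=16): x=621/130 (≈4.7769) theta=19/65 (≈0.2923)
After 4 (thin lens f=26): x=621/130 (≈4.7769) theta=367/3380 (≈0.1086)
After 5 (propagate distance d=13 (to screen)): x=1609/260 (≈6.1885) theta=367/3380 (≈0.1086)
|theta_initial|=0.3000 |theta_final|=367/3380 (≈0.1086) -> not increased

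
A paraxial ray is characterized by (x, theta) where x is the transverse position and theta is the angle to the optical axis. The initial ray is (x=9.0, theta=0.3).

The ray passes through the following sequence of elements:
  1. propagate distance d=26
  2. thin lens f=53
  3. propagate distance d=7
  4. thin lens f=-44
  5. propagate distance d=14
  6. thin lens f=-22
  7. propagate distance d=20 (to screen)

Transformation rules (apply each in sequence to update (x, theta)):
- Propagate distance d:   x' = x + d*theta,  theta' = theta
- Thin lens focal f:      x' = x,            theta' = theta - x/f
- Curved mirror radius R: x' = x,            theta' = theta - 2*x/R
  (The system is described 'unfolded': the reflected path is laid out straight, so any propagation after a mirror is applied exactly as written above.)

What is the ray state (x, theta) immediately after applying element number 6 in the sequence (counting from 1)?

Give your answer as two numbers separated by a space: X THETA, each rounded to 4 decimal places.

Initial: x=9.0000 theta=0.3000
After 1 (propagate distance d=26): x=16.8000 theta=0.3000
After 2 (thin lens f=53): x=16.8000 theta=-9/530 (≈-0.0170)
After 3 (propagate distance d=7): x=8841/530 (≈16.6811) theta=-9/530 (≈-0.0170)
After 4 (thin lens f=-44): x=8841/530 (≈16.6811) theta=1689/4664 (≈0.3621)
After 5 (propagate distance d=14): x=253617/11660 (≈21.7510) theta=1689/4664 (≈0.3621)
After 6 (thin lens f=-22): x=253617/11660 (≈21.7510) theta=43314/32065 (≈1.3508)
Rounded to 4 decimal places: x = 21.7510, theta = 1.3508

Answer: 21.7510 1.3508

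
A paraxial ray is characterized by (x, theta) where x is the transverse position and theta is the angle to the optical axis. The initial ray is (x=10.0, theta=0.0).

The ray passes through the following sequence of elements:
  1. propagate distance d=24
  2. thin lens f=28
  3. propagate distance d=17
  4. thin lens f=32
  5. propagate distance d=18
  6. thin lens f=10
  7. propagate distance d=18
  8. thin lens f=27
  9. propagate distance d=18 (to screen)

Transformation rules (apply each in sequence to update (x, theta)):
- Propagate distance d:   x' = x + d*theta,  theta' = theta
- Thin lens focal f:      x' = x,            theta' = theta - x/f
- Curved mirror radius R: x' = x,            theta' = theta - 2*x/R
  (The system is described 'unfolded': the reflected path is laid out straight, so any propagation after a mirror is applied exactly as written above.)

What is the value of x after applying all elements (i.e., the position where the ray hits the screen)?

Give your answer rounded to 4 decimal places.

Initial: x=10.0000 theta=0.0000
After 1 (propagate distance d=24): x=10.0000 theta=0.0000
After 2 (thin lens f=28): x=10.0000 theta=-5/14 (≈-0.3571)
After 3 (propagate distance d=17): x=55/14 (≈3.9286) theta=-5/14 (≈-0.3571)
After 4 (thin lens f=32): x=55/14 (≈3.9286) theta=-215/448 (≈-0.4799)
After 5 (propagate distance d=18): x=-1055/224 (≈-4.7098) theta=-215/448 (≈-0.4799)
After 6 (thin lens f=10): x=-1055/224 (≈-4.7098) theta=-1/112 (≈-0.0089)
After 7 (propagate distance d=18): x=-1091/224 (≈-4.8705) theta=-1/112 (≈-0.0089)
After 8 (thin lens f=27): x=-1091/224 (≈-4.8705) theta=1037/6048 (≈0.1715)
After 9 (propagate distance d=18 (to screen)): x=-1199/672 (≈-1.7842) theta=1037/6048 (≈0.1715)
Rounded to 4 decimal places: x = -1.7842

Answer: -1.7842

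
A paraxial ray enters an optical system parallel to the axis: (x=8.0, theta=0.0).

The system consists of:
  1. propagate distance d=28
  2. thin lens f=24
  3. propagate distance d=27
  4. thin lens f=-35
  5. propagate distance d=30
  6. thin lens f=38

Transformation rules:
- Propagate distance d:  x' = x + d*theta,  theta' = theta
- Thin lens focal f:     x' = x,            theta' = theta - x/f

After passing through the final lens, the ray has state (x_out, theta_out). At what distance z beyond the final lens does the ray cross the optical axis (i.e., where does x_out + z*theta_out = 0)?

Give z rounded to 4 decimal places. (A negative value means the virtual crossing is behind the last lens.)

Initial: x=8.0000 theta=0.0000
After 1 (propagate distance d=28): x=8.0000 theta=0.0000
After 2 (thin lens f=24): x=8.0000 theta=-1/3 (≈-0.3333)
After 3 (propagate distance d=27): x=-1.0000 theta=-1/3 (≈-0.3333)
After 4 (thin lens f=-35): x=-1.0000 theta=-38/105 (≈-0.3619)
After 5 (propagate distance d=30): x=-83/7 (≈-11.8571) theta=-38/105 (≈-0.3619)
After 6 (thin lens f=38): x=-83/7 (≈-11.8571) theta=-199/3990 (≈-0.0499)
z_focus = -x_out/theta_out = -(-83/7)/(-199/3990) = -47310/199 ≈ -237.7387
Rounded to 4 decimal places: z = -237.7387

Answer: -237.7387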